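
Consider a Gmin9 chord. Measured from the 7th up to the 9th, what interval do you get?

major third

Gmin9: G, Bb, D, F, A.
So we need the interval from F up to A.
Counting 3 letters and 4 half steps from F gives a major third.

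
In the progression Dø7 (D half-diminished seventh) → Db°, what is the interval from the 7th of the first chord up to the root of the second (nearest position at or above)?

m2

Dø7 (D half-diminished seventh) has C as its 7th, and Db° has Db as its root.
From C to Db: 1 semitone over a second = minor.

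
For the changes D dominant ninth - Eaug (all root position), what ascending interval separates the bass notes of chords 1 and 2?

The roots are D and E.
Counting 2 letters and 2 half steps from D gives a major second.

major second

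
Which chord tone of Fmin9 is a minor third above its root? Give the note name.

Ab

Fmin9 (F minor ninth): F Ab C Eb G.
The root is F. A minor third above F is Ab.
Ab is the chord's 3rd.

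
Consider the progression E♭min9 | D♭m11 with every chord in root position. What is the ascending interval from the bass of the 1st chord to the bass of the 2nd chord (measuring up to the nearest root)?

minor 7th

The roots are E♭ and D♭.
7 letter names make it a seventh; at 10 semitones (a half step narrower than major) the quality is minor.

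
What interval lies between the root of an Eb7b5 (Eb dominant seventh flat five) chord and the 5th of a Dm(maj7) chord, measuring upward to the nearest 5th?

The root of Eb7b5 (Eb dominant seventh flat five) is Eb; the 5th of Dm(maj7) is A.
From Eb to A: 6 semitones over a fourth = augmented.

A4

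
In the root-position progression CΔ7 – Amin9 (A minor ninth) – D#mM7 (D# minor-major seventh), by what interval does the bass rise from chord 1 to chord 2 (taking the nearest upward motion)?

major 6th

The roots are C and A.
C up to A spans 6 letter names and 9 semitones — a major sixth.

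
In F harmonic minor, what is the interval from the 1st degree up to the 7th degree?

major seventh

The scale runs F G Ab Bb C Db E.
The 1st degree is F and the degree 7 is E.
Counting 7 letters and 11 half steps from F gives a major seventh.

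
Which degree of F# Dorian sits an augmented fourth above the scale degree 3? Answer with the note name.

The scale is F# G# A B C# D# E.
The scale degree 3 is A; an augmented fourth above that is D# — scale degree 6.

D#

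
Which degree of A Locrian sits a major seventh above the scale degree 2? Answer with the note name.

A

The scale is A Bb C D Eb F G.
The scale degree 2 is Bb; a major seventh above that is A — scale degree 1.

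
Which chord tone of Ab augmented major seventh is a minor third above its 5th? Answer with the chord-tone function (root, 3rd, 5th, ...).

7th

Ab+maj7 (Ab augmented major seventh): Ab C E G.
The 5th is E. A minor third above E is G.
G is the chord's 7th.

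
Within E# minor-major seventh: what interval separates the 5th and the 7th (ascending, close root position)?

The chord tones of E# minor-major seventh are E#, G#, B#, D##.
So we need the interval from B# up to D##.
From B# to D## is 4 semitones, exactly the major third.

M3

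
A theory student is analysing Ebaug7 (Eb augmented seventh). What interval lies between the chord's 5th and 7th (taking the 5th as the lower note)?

diminished third

Spelling the chord: Eb G B Db.
5th = B; 7th = Db.
B up to Db is 2 semitones, a whole step narrower than a major third, so the interval is diminished.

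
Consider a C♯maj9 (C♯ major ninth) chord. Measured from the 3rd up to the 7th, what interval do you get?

perfect 5th

Spelling the chord: C♯-E♯-G♯-B♯-D♯.
The 3rd is E♯ and the 7th is B♯.
From E♯ to B♯ is 7 semitones, exactly the perfect fifth.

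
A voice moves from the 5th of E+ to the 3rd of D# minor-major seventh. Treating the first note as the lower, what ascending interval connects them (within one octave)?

diminished fifth

E+ has B# as its 5th, and D# minor-major seventh has F# as its 3rd.
From B# to F#: 6 semitones over a fifth = diminished.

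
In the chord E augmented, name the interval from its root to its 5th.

E augmented: E, G♯, B♯.
So we need the interval from E up to B♯.
5 letter names make it a fifth; at 8 semitones (a half step wider than perfect) the quality is augmented.

A5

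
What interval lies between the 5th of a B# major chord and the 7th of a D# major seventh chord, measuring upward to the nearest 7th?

The 5th of B# major is F##; the 7th of D# major seventh is C##.
From F## to C## is 7 semitones, exactly the perfect fifth.

perfect 5th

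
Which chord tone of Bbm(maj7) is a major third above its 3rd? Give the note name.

F

Bbm(maj7) (Bb minor-major seventh) is spelled Bb Db F A.
The 3rd is Db. A major third above Db is F.
F is the chord's 5th.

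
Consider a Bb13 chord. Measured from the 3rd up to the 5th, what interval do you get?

m3

The chord tones of Bb dominant thirteenth are Bb, D, F, Ab, C, G.
3rd = D; 5th = F.
3 letter names make it a third; at 3 semitones (a half step narrower than major) the quality is minor.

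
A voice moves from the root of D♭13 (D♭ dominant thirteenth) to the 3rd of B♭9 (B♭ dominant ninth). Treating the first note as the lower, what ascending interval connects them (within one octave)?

augmented unison

The root of D♭13 (D♭ dominant thirteenth) is D♭; the 3rd of B♭9 (B♭ dominant ninth) is D.
D♭ up to D is 1 semitone, a half step wider than a perfect unison, so the interval is augmented.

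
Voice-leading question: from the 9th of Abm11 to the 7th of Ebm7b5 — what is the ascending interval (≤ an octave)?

minor third

Abm11 has Bb as its 9th, and Ebm7b5 has Db as its 7th.
3 letter names make it a third; at 3 semitones (a half step narrower than major) the quality is minor.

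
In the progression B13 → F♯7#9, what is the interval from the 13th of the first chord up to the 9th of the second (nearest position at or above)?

augmented unison

B13 has G♯ as its 13th, and F♯7#9 has G𝄪 as its 9th.
1 letter names make it a unison; at 1 semitone (a half step wider than perfect) the quality is augmented.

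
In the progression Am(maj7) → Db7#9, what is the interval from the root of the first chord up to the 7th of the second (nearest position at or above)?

The root of Am(maj7) is A; the 7th of Db7#9 is Cb.
A up to Cb is 2 semitones, a whole step narrower than a major third, so the interval is diminished.

diminished third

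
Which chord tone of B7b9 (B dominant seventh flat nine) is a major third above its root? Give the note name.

B dominant seventh flat nine: B, D#, F#, A, C.
The root is B. A major third above B is D#.
D# is the chord's 3rd.

D#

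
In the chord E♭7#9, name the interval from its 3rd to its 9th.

M7

The chord tones of E♭ dominant seventh sharp nine are E♭, G, B♭, D♭, F♯.
That puts G below F♯.
From G to F♯ is 11 semitones, exactly the major seventh.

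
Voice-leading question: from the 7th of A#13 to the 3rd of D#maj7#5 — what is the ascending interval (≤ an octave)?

A#13 has G# as its 7th, and D#maj7#5 has F## as its 3rd.
From G# to F## is 11 semitones, exactly the major seventh.

M7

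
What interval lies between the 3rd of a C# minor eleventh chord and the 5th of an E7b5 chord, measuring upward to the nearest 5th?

The 3rd of C# minor eleventh is E; the 5th of E7b5 is Bb.
From E to Bb: 6 semitones over a fifth = diminished.

d5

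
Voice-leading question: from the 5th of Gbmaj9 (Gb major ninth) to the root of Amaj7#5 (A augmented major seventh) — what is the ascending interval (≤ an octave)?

augmented 5th

The 5th of Gbmaj9 (Gb major ninth) is Db; the root of Amaj7#5 (A augmented major seventh) is A.
5 letter names make it a fifth; at 8 semitones (a half step wider than perfect) the quality is augmented.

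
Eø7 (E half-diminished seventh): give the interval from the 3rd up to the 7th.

perfect fifth

E half-diminished seventh: E–G–Bb–D.
So we need the interval from G up to D.
G up to D spans 5 letter names and 7 semitones — a perfect fifth.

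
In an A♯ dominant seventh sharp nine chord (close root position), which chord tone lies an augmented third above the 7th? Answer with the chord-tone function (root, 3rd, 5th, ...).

9th

A♯ dominant seventh sharp nine: A♯-C𝄪-E♯-G♯-B𝄪.
The 7th is G♯. An augmented third above G♯ is B𝄪.
B𝄪 is the chord's 9th.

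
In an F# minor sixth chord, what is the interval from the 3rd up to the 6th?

augmented fourth

The chord tones of F#min6 (F# minor sixth) are F#–A–C#–D#.
So we need the interval from A up to D#.
From A to D#: 6 semitones over a fourth = augmented.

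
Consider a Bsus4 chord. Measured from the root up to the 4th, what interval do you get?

perfect fourth

Spelling the chord: B E F♯.
Root = B; 4th = E.
B up to E spans 4 letter names and 5 semitones — a perfect fourth.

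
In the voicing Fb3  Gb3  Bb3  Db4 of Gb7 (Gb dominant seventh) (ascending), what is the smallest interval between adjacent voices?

Adjacent intervals: Fb3→Gb3 = major second; Gb3→Bb3 = major third; Bb3→Db4 = minor third.
The smallest is Fb3 to Gb3, a major second (2 semitones).

major second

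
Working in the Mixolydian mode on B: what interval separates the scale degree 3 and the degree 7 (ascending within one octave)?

Spelling the Mixolydian mode on B: B C♯ D♯ E F♯ G♯ A.
That puts D♯ below A.
D♯ up to A is 6 semitones, a half step narrower than a perfect fifth, so the interval is diminished.

diminished fifth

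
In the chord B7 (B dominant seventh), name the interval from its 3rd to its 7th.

The chord tones of B7 are B-D♯-F♯-A.
So we need the interval from D♯ up to A.
From D♯ to A: 6 semitones over a fifth = diminished.
This 3–7 tritone is the characteristic tension at the heart of the dominant sound.

d5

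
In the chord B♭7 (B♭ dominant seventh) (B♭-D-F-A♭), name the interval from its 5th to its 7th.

So we need the interval from F up to A♭.
3 letter names make it a third; at 3 semitones (a half step narrower than major) the quality is minor.

minor third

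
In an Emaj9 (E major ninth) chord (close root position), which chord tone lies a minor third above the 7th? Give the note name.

Emaj9 (E major ninth) is spelled E-G♯-B-D♯-F♯.
The 7th is D♯. A minor third above D♯ is F♯.
F♯ is the chord's 9th.

F#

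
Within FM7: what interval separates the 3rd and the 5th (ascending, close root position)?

FM7 is spelled F–A–C–E.
The 3rd is A and the 5th is C.
3 letter names make it a third; at 3 semitones (a half step narrower than major) the quality is minor.

minor third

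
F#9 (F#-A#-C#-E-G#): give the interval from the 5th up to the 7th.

So we need the interval from C# up to E.
From C# to E: 3 semitones over a third = minor.

minor third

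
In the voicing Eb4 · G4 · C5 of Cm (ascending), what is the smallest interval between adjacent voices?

major 3rd

Adjacent intervals: Eb4→G4 = major third; G4→C5 = perfect fourth.
The smallest is Eb4 to G4, a major third (4 semitones).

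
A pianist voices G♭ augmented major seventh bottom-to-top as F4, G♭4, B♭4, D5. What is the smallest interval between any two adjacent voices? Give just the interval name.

Adjacent intervals: F4→G♭4 = minor second; G♭4→B♭4 = major third; B♭4→D5 = major third.
The smallest is F4 to G♭4, a minor second (1 semitone).

minor second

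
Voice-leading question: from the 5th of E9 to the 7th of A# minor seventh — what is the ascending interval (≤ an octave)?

major 6th

E9 has B as its 5th, and A# minor seventh has G# as its 7th.
B up to G# spans 6 letter names and 9 semitones — a major sixth.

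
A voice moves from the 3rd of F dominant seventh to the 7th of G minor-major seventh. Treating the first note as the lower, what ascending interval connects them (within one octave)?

F dominant seventh has A as its 3rd, and G minor-major seventh has F# as its 7th.
A up to F# spans 6 letter names and 9 semitones — a major sixth.

major sixth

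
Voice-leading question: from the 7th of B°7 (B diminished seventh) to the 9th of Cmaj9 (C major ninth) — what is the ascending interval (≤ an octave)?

augmented fourth

The 7th of B°7 (B diminished seventh) is A♭; the 9th of Cmaj9 (C major ninth) is D.
4 letter names make it a fourth; at 6 semitones (a half step wider than perfect) the quality is augmented.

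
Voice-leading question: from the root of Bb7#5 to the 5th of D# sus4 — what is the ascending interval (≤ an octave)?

Bb7#5 has Bb as its root, and D# sus4 has A# as its 5th.
From Bb to A#: 12 semitones over a seventh = augmented.

augmented seventh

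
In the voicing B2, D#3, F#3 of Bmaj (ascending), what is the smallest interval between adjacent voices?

Adjacent intervals: B2→D#3 = major third; D#3→F#3 = minor third.
The smallest is D#3 to F#3, a minor third (3 semitones).

minor third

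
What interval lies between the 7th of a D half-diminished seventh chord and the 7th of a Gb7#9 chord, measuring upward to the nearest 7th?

d4

D half-diminished seventh has C as its 7th, and Gb7#9 has Fb as its 7th.
From C to Fb: 4 semitones over a fourth = diminished.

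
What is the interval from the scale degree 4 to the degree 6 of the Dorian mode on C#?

major third

Spelling the Dorian mode on C#: C# D# E F# G# A# B.
The scale degree 4 is F# and the degree 6 is A#.
From F# to A# is 4 semitones, exactly the major third.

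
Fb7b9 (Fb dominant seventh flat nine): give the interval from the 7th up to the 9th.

minor third

Spelling the chord: Fb, Ab, Cb, Ebb, Gbb.
The 7th is Ebb and the 9th is Gbb.
3 letter names make it a third; at 3 semitones (a half step narrower than major) the quality is minor.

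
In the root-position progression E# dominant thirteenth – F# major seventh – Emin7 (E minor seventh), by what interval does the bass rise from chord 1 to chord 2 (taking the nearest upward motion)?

The roots are E# and F#.
From E# to F#: 1 semitone over a second = minor.

minor 2nd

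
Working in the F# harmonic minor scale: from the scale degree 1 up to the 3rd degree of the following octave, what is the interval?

Spelling the F# harmonic minor scale: F# G# A B C# D E#.
The scale degree 1 is F# and the scale degree 3 (up an octave) is A.
F# up to A is 15 semitones, a half step narrower than a major tenth, so the interval is minor.

minor 10th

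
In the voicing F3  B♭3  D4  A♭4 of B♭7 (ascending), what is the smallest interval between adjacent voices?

M3

Adjacent intervals: F3→B♭3 = perfect fourth; B♭3→D4 = major third; D4→A♭4 = diminished fifth.
The smallest is B♭3 to D4, a major third (4 semitones).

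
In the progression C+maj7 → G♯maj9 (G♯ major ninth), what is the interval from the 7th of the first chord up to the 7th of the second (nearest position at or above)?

augmented 5th

C+maj7 has B as its 7th, and G♯maj9 (G♯ major ninth) has F𝄪 as its 7th.
B up to F𝄪 is 8 semitones, a half step wider than a perfect fifth, so the interval is augmented.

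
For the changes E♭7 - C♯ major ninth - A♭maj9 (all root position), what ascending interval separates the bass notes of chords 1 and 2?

augmented 6th

The roots are E♭ and C♯.
6 letter names make it a sixth; at 10 semitones (a half step wider than major) the quality is augmented.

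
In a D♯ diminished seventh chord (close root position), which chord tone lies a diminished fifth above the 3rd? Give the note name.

Spelling the chord: D♯–F♯–A–C.
The 3rd is F♯. A diminished fifth above F♯ is C.
C is the chord's 7th.

C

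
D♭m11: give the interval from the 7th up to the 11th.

D♭ minor eleventh: D♭ F♭ A♭ C♭ E♭ G♭.
The 7th is C♭ and the 11th is G♭.
From C♭ to G♭ is 7 semitones, exactly the perfect fifth.

perfect fifth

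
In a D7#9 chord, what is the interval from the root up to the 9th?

Spelling the chord: D-F#-A-C-E#.
Root = D; 9th = E#.
D up to E# is 15 semitones, a half step wider than a major ninth, so the interval is augmented.

augmented ninth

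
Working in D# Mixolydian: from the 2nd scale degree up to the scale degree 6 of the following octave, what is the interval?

P12

Spelling D# Mixolydian: D# E# F## G# A# B# C#.
2nd scale degree = E#; scale degree 6 (up an octave) = B#.
Counting 12 letters and 19 half steps from E# gives a perfect twelfth.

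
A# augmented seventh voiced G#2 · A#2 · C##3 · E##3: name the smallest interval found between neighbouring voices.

major second

Adjacent intervals: G#2→A#2 = major second; A#2→C##3 = major third; C##3→E##3 = major third.
The smallest is G#2 to A#2, a major second (2 semitones).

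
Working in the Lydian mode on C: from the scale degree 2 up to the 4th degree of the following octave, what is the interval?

M10

C lydian: C D E F# G A B.
The scale degree 2 is D and the 4th scale degree (up an octave) is F#.
Counting 10 letters and 16 half steps from D gives a major tenth.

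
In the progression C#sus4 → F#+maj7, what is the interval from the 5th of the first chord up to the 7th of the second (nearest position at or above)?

major 6th

The 5th of C#sus4 is G#; the 7th of F#+maj7 is E#.
From G# to E# is 9 semitones, exactly the major sixth.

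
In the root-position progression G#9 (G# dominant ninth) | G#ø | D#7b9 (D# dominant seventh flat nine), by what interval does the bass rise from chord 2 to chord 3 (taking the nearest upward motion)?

perfect fifth

The roots are G# and D#.
From G# to D# is 7 semitones, exactly the perfect fifth.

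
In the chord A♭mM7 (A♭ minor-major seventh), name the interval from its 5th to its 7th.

major 3rd

Spelling the chord: A♭ C♭ E♭ G.
5th = E♭; 7th = G.
Counting 3 letters and 4 half steps from E♭ gives a major third.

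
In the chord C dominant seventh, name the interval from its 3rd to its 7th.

diminished 5th

C7 is spelled C, E, G, Bb.
So we need the interval from E up to Bb.
E up to Bb is 6 semitones, a half step narrower than a perfect fifth, so the interval is diminished.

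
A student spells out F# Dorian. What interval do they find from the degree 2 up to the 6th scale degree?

perfect fifth

F# dorian: F# G# A B C# D# E.
That puts G# below D#.
Counting 5 letters and 7 half steps from G# gives a perfect fifth.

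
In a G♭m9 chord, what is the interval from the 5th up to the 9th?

perfect 5th

G♭m9: G♭ B𝄫 D♭ F♭ A♭.
So we need the interval from D♭ up to A♭.
Counting 5 letters and 7 half steps from D♭ gives a perfect fifth.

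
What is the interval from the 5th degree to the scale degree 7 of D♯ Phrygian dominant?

m3

Spelling D♯ Phrygian dominant: D♯ E F𝄪 G♯ A♯ B C♯.
5th degree = A♯; 7th degree = C♯.
A♯ up to C♯ is 3 semitones, a half step narrower than a major third, so the interval is minor.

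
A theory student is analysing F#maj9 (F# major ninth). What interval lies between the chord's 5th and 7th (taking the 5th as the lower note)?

M3

F# major ninth: F#-A#-C#-E#-G#.
The 5th is C# and the 7th is E#.
C# up to E# spans 3 letter names and 4 semitones — a major third.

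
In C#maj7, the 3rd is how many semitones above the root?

C# major seventh: C#-E#-G#-B#.
C# to E# is a major third: 4 semitones.

4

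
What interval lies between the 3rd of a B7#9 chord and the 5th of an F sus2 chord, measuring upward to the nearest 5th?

d7

B7#9 has D♯ as its 3rd, and F sus2 has C as its 5th.
D♯ up to C is 9 semitones, a whole step narrower than a major seventh, so the interval is diminished.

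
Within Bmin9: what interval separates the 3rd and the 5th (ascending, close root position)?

major third

The chord tones of Bmin9 (B minor ninth) are B–D–F#–A–C#.
So we need the interval from D up to F#.
Counting 3 letters and 4 half steps from D gives a major third.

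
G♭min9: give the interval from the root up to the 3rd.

The chord tones of G♭min9 (G♭ minor ninth) are G♭-B𝄫-D♭-F♭-A♭.
Root = G♭; 3rd = B𝄫.
3 letter names make it a third; at 3 semitones (a half step narrower than major) the quality is minor.

minor third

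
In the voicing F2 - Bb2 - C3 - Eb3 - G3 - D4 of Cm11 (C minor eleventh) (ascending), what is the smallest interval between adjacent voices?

Adjacent intervals: F2→Bb2 = perfect fourth; Bb2→C3 = major second; C3→Eb3 = minor third; Eb3→G3 = major third; G3→D4 = perfect fifth.
The smallest is Bb2 to C3, a major second (2 semitones).

major second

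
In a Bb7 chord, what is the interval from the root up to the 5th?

perfect 5th

Bb dominant seventh: Bb, D, F, Ab.
The root is Bb and the 5th is F.
From Bb to F is 7 semitones, exactly the perfect fifth.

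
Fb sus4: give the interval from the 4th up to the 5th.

M2

Fbsus4 (Fb sus4): Fb Bbb Cb.
The 4th is Bbb and the 5th is Cb.
Counting 2 letters and 2 half steps from Bbb gives a major second.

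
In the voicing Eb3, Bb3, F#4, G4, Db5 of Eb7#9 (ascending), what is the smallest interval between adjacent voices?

Adjacent intervals: Eb3→Bb3 = perfect fifth; Bb3→F#4 = augmented fifth; F#4→G4 = minor second; G4→Db5 = diminished fifth.
The smallest is F#4 to G4, a minor second (1 semitone).

minor second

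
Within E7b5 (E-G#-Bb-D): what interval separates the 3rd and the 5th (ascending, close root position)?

That puts G# below Bb.
From G# to Bb: 2 semitones over a third = diminished.

diminished third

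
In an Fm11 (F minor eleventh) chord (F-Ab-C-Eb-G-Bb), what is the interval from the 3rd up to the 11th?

That puts Ab below Bb.
Ab up to Bb spans 9 letter names and 14 semitones — a major ninth.

major ninth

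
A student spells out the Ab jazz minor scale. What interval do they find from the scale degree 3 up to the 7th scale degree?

A5

Spelling the Ab jazz minor scale: Ab Bb Cb Db Eb F G.
That puts Cb below G.
5 letter names make it a fifth; at 8 semitones (a half step wider than perfect) the quality is augmented.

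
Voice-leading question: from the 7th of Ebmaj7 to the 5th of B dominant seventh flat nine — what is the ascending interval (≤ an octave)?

Ebmaj7 has D as its 7th, and B dominant seventh flat nine has F# as its 5th.
D up to F# spans 3 letter names and 4 semitones — a major third.

major third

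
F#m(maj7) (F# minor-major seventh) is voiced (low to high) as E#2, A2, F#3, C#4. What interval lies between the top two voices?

Those voices are F#3 and C#4.
F# up to C# spans 5 letter names and 7 semitones — a perfect fifth.

P5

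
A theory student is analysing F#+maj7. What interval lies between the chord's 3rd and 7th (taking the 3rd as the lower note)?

The chord tones of F#+maj7 are F# A# C## E#.
The 3rd is A# and the 7th is E#.
From A# to E# is 7 semitones, exactly the perfect fifth.

perfect fifth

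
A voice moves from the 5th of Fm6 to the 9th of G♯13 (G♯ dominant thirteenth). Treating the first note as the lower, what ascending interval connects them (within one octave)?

augmented sixth

The 5th of Fm6 is C; the 9th of G♯13 (G♯ dominant thirteenth) is A♯.
C up to A♯ is 10 semitones, a half step wider than a major sixth, so the interval is augmented.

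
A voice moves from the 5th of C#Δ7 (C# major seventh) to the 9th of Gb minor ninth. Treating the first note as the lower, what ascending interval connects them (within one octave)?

The 5th of C#Δ7 (C# major seventh) is G#; the 9th of Gb minor ninth is Ab.
2 letter names make it a second; at 0 semitones (a whole step narrower than major) the quality is diminished.

diminished second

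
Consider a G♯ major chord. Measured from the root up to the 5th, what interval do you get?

perfect 5th

G♯ major: G♯–B♯–D♯.
That puts G♯ below D♯.
Counting 5 letters and 7 half steps from G♯ gives a perfect fifth.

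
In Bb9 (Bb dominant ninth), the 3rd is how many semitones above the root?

4

Bb9: Bb-D-F-Ab-C.
Bb to D is a major third: 4 semitones.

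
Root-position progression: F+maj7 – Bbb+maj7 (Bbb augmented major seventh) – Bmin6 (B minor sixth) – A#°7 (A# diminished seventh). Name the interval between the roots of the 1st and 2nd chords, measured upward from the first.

d4

The roots are F and Bbb.
F up to Bbb is 4 semitones, a half step narrower than a perfect fourth, so the interval is diminished.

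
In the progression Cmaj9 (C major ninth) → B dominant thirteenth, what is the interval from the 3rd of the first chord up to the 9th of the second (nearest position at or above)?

major sixth

The 3rd of Cmaj9 (C major ninth) is E; the 9th of B dominant thirteenth is C♯.
From E to C♯ is 9 semitones, exactly the major sixth.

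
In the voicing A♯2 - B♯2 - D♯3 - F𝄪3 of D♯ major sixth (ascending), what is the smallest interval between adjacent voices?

major second

Adjacent intervals: A♯2→B♯2 = major second; B♯2→D♯3 = minor third; D♯3→F𝄪3 = major third.
The smallest is A♯2 to B♯2, a major second (2 semitones).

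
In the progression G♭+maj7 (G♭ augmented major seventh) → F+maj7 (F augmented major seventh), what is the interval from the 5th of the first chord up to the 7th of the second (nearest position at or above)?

The 5th of G♭+maj7 (G♭ augmented major seventh) is D; the 7th of F+maj7 (F augmented major seventh) is E.
Counting 2 letters and 2 half steps from D gives a major second.

M2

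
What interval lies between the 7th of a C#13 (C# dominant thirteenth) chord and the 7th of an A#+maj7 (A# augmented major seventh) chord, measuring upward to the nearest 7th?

augmented sixth

The 7th of C#13 (C# dominant thirteenth) is B; the 7th of A#+maj7 (A# augmented major seventh) is G##.
From B to G##: 10 semitones over a sixth = augmented.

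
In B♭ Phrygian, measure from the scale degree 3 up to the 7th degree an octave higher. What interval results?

perfect twelfth

The scale runs B♭ C♭ D♭ E♭ F G♭ A♭.
So we need the interval from D♭ up to A♭.
D♭ up to A♭ spans 12 letter names and 19 semitones — a perfect twelfth.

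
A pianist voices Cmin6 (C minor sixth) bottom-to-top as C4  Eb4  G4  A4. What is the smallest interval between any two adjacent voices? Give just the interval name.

Adjacent intervals: C4→Eb4 = minor third; Eb4→G4 = major third; G4→A4 = major second.
The smallest is G4 to A4, a major second (2 semitones).

major second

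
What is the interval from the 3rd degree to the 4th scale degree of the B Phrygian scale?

B phrygian: B C D E F# G A.
So we need the interval from D up to E.
From D to E is 2 semitones, exactly the major second.

major 2nd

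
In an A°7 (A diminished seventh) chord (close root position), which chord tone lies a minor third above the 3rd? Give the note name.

Eb

Adim7 is spelled A-C-Eb-Gb.
The 3rd is C. A minor third above C is Eb.
Eb is the chord's 5th.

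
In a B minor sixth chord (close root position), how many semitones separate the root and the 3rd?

3

Spelling the chord: B-D-F#-G#.
B to D is a minor third: 3 semitones.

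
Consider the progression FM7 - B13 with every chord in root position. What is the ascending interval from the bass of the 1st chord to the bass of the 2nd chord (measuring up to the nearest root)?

The roots are F and B.
F up to B is 6 semitones, a half step wider than a perfect fourth, so the interval is augmented.

augmented fourth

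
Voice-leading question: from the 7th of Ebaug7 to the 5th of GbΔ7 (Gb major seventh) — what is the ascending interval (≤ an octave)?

perfect unison

Ebaug7 has Db as its 7th, and GbΔ7 (Gb major seventh) has Db as its 5th.
From Db to Db is 0 semitones, exactly the perfect unison.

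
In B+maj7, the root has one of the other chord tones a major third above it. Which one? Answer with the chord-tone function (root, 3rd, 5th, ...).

3rd

The chord tones of B+maj7 are B-D♯-F𝄪-A♯.
The root is B. A major third above B is D♯.
D♯ is the chord's 3rd.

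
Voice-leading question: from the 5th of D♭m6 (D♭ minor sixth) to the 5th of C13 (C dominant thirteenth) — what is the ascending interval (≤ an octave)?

D♭m6 (D♭ minor sixth) has A♭ as its 5th, and C13 (C dominant thirteenth) has G as its 5th.
A♭ up to G spans 7 letter names and 11 semitones — a major seventh.

major seventh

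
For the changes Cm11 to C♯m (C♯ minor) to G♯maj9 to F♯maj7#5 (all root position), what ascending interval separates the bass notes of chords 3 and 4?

The roots are G♯ and F♯.
From G♯ to F♯: 10 semitones over a seventh = minor.

minor 7th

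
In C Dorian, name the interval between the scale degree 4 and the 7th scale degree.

perfect 4th

Spelling C Dorian: C D Eb F G A Bb.
That puts F below Bb.
From F to Bb is 5 semitones, exactly the perfect fourth.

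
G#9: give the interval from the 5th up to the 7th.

The chord tones of G#9 (G# dominant ninth) are G#, B#, D#, F#, A#.
5th = D#; 7th = F#.
D# up to F# is 3 semitones, a half step narrower than a major third, so the interval is minor.

minor 3rd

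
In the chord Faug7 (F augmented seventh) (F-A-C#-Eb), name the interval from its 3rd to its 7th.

diminished fifth

So we need the interval from A up to Eb.
From A to Eb: 6 semitones over a fifth = diminished.
This 3–7 tritone is the characteristic tension at the heart of the dominant sound.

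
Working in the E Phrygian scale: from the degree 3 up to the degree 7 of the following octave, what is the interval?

perfect twelfth

The scale runs E F G A B C D.
Degree 3 = G; degree 7 (up an octave) = D.
From G to D is 19 semitones, exactly the perfect twelfth.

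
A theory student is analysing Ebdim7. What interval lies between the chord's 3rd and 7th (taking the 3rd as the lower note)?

Eb diminished seventh: Eb-Gb-Bbb-Dbb.
3rd = Gb; 7th = Dbb.
5 letter names make it a fifth; at 6 semitones (a half step narrower than perfect) the quality is diminished.

d5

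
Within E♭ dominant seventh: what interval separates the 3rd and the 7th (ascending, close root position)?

diminished fifth

The chord tones of E♭ dominant seventh are E♭-G-B♭-D♭.
That puts G below D♭.
From G to D♭: 6 semitones over a fifth = diminished.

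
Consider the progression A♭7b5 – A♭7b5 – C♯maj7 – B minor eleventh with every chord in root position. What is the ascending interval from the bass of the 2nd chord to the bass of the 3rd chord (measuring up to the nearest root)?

augmented third

The roots are A♭ and C♯.
3 letter names make it a third; at 5 semitones (a half step wider than major) the quality is augmented.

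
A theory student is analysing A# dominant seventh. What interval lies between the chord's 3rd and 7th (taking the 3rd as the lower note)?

diminished fifth

The chord tones of A#7 are A#, C##, E#, G#.
So we need the interval from C## up to G#.
5 letter names make it a fifth; at 6 semitones (a half step narrower than perfect) the quality is diminished.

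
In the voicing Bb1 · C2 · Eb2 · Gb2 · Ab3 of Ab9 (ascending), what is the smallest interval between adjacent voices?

Adjacent intervals: Bb1→C2 = major second; C2→Eb2 = minor third; Eb2→Gb2 = minor third; Gb2→Ab3 = major ninth.
The smallest is Bb1 to C2, a major second (2 semitones).

M2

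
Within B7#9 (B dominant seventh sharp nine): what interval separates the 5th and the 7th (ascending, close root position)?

minor third

B7#9 is spelled B-D#-F#-A-C##.
That puts F# below A.
3 letter names make it a third; at 3 semitones (a half step narrower than major) the quality is minor.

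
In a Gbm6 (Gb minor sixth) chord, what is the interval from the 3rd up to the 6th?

The chord tones of Gbm6 (Gb minor sixth) are Gb Bbb Db Eb.
3rd = Bbb; 6th = Eb.
From Bbb to Eb: 6 semitones over a fourth = augmented.

A4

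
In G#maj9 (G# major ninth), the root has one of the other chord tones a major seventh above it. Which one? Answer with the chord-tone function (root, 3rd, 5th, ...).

7th

G#maj9 (G# major ninth): G#-B#-D#-F##-A#.
The root is G#. A major seventh above G# is F##.
F## is the chord's 7th.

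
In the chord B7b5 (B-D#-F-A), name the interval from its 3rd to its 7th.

3rd = D#; 7th = A.
5 letter names make it a fifth; at 6 semitones (a half step narrower than perfect) the quality is diminished.
This 3–7 tritone is the characteristic tension at the heart of the dominant sound.

diminished fifth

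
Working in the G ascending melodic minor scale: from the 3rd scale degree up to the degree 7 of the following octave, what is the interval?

augmented twelfth

The scale runs G A B♭ C D E F♯.
3rd scale degree = B♭; 7th scale degree (up an octave) = F♯.
B♭ up to F♯ is 20 semitones, a half step wider than a perfect twelfth, so the interval is augmented.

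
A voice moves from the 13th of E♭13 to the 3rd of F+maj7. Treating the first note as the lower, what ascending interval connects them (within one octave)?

The 13th of E♭13 is C; the 3rd of F+maj7 is A.
C up to A spans 6 letter names and 9 semitones — a major sixth.

major 6th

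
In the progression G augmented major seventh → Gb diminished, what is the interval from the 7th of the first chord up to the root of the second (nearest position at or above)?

diminished 2nd

The 7th of G augmented major seventh is F#; the root of Gb diminished is Gb.
F# up to Gb is 0 semitones, a whole step narrower than a major second, so the interval is diminished.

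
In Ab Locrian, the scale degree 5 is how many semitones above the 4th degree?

The scale is Ab Bbb Cb Db Ebb Fb Gb.
Db up to Ebb is a minor second — 1 semitone.

1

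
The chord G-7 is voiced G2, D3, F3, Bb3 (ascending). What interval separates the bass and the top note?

minor 10th

The outer voices are G2 and Bb3.
10 letter names make it a tenth; at 15 semitones (a half step narrower than major) the quality is minor.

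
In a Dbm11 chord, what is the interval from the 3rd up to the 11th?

Dbm11: Db–Fb–Ab–Cb–Eb–Gb.
That puts Fb below Gb.
Fb up to Gb spans 9 letter names and 14 semitones — a major ninth.

major ninth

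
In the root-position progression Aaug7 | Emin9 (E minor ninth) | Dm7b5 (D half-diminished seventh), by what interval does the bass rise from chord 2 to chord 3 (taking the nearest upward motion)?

The roots are E and D.
From E to D: 10 semitones over a seventh = minor.

minor seventh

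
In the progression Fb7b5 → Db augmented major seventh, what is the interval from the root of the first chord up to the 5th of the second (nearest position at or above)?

Fb7b5 has Fb as its root, and Db augmented major seventh has A as its 5th.
From Fb to A: 5 semitones over a third = augmented.

augmented third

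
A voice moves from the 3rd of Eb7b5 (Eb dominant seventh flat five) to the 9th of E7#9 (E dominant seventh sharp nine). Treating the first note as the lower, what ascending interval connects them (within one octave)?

augmented seventh

The 3rd of Eb7b5 (Eb dominant seventh flat five) is G; the 9th of E7#9 (E dominant seventh sharp nine) is F##.
7 letter names make it a seventh; at 12 semitones (a half step wider than major) the quality is augmented.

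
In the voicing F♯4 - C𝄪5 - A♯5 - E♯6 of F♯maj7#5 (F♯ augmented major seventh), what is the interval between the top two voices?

perfect fifth

Those voices are A♯5 and E♯6.
Counting 5 letters and 7 half steps from A♯ gives a perfect fifth.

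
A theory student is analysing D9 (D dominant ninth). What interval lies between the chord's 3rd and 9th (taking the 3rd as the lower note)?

D dominant ninth is spelled D, F#, A, C, E.
So we need the interval from F# up to E.
F# up to E is 10 semitones, a half step narrower than a major seventh, so the interval is minor.

minor 7th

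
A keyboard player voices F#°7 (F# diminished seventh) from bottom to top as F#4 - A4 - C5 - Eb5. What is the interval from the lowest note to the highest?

The outer voices are F#4 and Eb5.
7 letter names make it a seventh; at 9 semitones (a whole step narrower than major) the quality is diminished.

diminished seventh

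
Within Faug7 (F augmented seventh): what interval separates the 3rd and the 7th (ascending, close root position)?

Spelling the chord: F A C# Eb.
That puts A below Eb.
A up to Eb is 6 semitones, a half step narrower than a perfect fifth, so the interval is diminished.

diminished fifth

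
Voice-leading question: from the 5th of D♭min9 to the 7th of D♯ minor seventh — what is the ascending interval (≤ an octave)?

augmented third

The 5th of D♭min9 is A♭; the 7th of D♯ minor seventh is C♯.
3 letter names make it a third; at 5 semitones (a half step wider than major) the quality is augmented.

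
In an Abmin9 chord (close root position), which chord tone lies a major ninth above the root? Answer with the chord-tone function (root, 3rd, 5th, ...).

Spelling the chord: Ab–Cb–Eb–Gb–Bb.
The root is Ab. A major ninth above Ab is Bb.
Bb is the chord's 9th.

9th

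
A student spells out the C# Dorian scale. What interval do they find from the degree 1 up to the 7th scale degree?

The scale runs C# D# E F# G# A# B.
Degree 1 = C#; degree 7 = B.
C# up to B is 10 semitones, a half step narrower than a major seventh, so the interval is minor.

minor 7th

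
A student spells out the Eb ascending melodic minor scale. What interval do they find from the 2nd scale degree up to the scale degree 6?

perfect fifth

Spelling the Eb ascending melodic minor scale: Eb F Gb Ab Bb C D.
That puts F below C.
Counting 5 letters and 7 half steps from F gives a perfect fifth.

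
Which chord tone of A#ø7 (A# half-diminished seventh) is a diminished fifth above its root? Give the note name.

E

Spelling the chord: A#, C#, E, G#.
The root is A#. A diminished fifth above A# is E.
E is the chord's 5th.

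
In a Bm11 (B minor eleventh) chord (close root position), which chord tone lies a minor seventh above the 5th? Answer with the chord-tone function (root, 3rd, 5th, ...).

11th

Spelling the chord: B, D, F#, A, C#, E.
The 5th is F#. A minor seventh above F# is E.
E is the chord's 11th.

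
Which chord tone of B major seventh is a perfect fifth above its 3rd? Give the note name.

A#

B major seventh: B–D#–F#–A#.
The 3rd is D#. A perfect fifth above D# is A#.
A# is the chord's 7th.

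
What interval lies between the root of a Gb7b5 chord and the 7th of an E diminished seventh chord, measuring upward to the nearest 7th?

perfect fifth

Gb7b5 has Gb as its root, and E diminished seventh has Db as its 7th.
Gb up to Db spans 5 letter names and 7 semitones — a perfect fifth.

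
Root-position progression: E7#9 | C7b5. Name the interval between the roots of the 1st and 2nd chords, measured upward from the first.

The roots are E and C.
From E to C: 8 semitones over a sixth = minor.

m6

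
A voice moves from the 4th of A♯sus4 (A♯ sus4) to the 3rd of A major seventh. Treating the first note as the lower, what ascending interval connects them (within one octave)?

minor 7th

A♯sus4 (A♯ sus4) has D♯ as its 4th, and A major seventh has C♯ as its 3rd.
D♯ up to C♯ is 10 semitones, a half step narrower than a major seventh, so the interval is minor.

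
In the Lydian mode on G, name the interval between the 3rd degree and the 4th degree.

Spelling the Lydian mode on G: G A B C♯ D E F♯.
The 3rd degree is B and the scale degree 4 is C♯.
Counting 2 letters and 2 half steps from B gives a major second.

major second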